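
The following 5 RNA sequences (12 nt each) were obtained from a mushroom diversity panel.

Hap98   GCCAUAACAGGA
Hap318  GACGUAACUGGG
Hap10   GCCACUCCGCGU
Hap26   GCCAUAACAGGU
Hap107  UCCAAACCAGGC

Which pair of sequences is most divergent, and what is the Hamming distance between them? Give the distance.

Pairwise Hamming distances:
  Hap98 vs Hap318: 4
  Hap98 vs Hap10: 6
  Hap98 vs Hap26: 1
  Hap98 vs Hap107: 4
  Hap318 vs Hap10: 8
  Hap318 vs Hap26: 4
  Hap318 vs Hap107: 7
  Hap10 vs Hap26: 5
  Hap10 vs Hap107: 6
  Hap26 vs Hap107: 4
The largest is 8, between Hap318 and Hap10.

8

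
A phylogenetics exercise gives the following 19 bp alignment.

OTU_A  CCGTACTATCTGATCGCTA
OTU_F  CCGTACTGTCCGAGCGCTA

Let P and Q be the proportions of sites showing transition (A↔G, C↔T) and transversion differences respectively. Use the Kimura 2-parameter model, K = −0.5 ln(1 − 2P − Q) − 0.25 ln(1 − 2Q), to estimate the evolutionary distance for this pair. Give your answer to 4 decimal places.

Differing sites — 8:A/G (Ti); 11:T/C (Ti); 14:T/G (Tv).
Of the 3 differences, 2 transitions and 1 transversion over 19 sites: P = 2/19 = 0.105263, Q = 1/19 = 0.052632.
d = −0.5·ln(0.736842) − 0.25·ln(0.894736) = −0.5·(-0.305382) − 0.25·(-0.111227) = 0.1805.

0.1805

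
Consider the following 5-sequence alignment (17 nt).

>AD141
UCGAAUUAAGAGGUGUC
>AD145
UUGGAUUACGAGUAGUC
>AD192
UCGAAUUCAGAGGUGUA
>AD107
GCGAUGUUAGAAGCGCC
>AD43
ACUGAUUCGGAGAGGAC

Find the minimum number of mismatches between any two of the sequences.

Pairwise Hamming distances:
  AD141 vs AD145: 5
  AD141 vs AD192: 2
  AD141 vs AD107: 7
  AD141 vs AD43: 8
  AD145 vs AD192: 7
  AD145 vs AD107: 11
  AD145 vs AD43: 8
  AD192 vs AD107: 8
  AD192 vs AD43: 8
  AD107 vs AD43: 11
The smallest is 2, between AD141 and AD192.

2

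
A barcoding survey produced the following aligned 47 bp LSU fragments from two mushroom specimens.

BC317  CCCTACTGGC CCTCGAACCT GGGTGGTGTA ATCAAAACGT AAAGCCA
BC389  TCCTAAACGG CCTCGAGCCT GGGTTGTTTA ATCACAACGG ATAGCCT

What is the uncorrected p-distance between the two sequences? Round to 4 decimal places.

0.2553

Differing sites — 1:C/T; 6:C/A; 7:T/A; 8:G/C; 10:C/G; 17:A/G; 25:G/T; 28:G/T; 35:A/C; 40:T/G; 42:A/T; 47:A/T.
There are 12 differences over 47 sites, so p = 12/47 = 0.2553.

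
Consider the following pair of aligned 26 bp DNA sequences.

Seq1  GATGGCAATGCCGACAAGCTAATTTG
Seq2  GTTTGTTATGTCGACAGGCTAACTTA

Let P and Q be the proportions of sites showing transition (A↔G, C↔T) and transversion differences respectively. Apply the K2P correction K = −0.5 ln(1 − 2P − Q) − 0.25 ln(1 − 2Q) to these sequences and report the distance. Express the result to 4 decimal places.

The sequences differ at positions 2 (A/T, transversion), 4 (G/T, transversion), 6 (C/T, transition), 7 (A/T, transversion), 11 (C/T, transition), 17 (A/G, transition), 23 (T/C, transition), 26 (G/A, transition).
Of the 8 differences, 5 transitions and 3 transversions over 26 sites: P = 5/26 = 0.192308, Q = 3/26 = 0.115385.
d = −0.5·ln(0.499999) − 0.25·ln(0.769230) = −0.5·(-0.693149) − 0.25·(-0.262365) = 0.4122.

0.4122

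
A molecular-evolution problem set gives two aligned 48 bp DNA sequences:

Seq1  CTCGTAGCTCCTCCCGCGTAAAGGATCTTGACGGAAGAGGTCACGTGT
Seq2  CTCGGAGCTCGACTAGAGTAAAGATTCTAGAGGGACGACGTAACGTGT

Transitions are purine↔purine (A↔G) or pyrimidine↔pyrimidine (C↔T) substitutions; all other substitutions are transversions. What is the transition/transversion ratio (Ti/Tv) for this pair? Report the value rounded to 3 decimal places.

0.182

Differing sites — 5:T/G (Tv); 11:C/G (Tv); 12:T/A (Tv); 14:C/T (Ti); 15:C/A (Tv); 17:C/A (Tv); 24:G/A (Ti); 25:A/T (Tv); 29:T/A (Tv); 32:C/G (Tv); 36:A/C (Tv); 39:G/C (Tv); 42:C/A (Tv).
Of the 13 differences, 2 transitions and 11 transversions, so Ti/Tv = 2/11 = 0.182.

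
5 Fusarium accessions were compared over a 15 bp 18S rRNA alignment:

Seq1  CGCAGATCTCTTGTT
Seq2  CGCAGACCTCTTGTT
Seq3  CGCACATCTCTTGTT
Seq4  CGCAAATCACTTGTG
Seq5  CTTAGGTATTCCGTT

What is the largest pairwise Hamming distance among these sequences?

Pairwise Hamming distances:
  Seq1 vs Seq2: 1
  Seq1 vs Seq3: 1
  Seq1 vs Seq4: 3
  Seq1 vs Seq5: 7
  Seq2 vs Seq3: 2
  Seq2 vs Seq4: 4
  Seq2 vs Seq5: 8
  Seq3 vs Seq4: 3
  Seq3 vs Seq5: 8
  Seq4 vs Seq5: 10
The largest is 10, between Seq4 and Seq5.

10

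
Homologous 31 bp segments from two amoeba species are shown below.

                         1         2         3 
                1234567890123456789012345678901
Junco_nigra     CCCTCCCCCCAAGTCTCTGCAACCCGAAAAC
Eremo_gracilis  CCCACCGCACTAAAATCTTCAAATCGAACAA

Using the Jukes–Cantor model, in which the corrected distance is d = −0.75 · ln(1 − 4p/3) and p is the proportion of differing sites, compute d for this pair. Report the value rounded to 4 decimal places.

Mismatches occur at site 4 (T↔A), site 7 (C↔G), site 9 (C↔A), site 11 (A↔T), site 13 (G↔A), site 14 (T↔A), site 15 (C↔A), site 19 (G↔T), site 23 (C↔A), site 24 (C↔T), site 29 (A↔C), site 31 (C↔A).
p = 12/31 = 0.387097.
d = −0.75 · ln(1 − (4/3)·0.387097) = −0.75 · ln(0.483871) = −0.75 · (-0.725937) = 0.5445.

0.5445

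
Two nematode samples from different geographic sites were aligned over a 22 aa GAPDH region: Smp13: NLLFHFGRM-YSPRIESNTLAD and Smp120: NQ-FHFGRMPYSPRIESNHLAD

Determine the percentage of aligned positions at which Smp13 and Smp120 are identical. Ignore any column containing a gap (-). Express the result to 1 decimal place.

Excluding the 2 gap columns leaves 20 comparable sites.
Mismatches occur at site 2 (L↔Q), site 19 (T↔H).
18 of the 20 comparable sites match, so the percent identity is 18/20 × 100 = 90.0%.

90.0%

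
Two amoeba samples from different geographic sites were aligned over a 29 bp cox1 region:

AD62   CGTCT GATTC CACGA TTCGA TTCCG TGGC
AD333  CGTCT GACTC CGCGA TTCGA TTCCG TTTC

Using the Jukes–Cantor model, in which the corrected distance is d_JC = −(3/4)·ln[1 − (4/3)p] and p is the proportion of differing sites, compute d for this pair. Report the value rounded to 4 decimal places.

Differing sites — 8:T/C; 12:A/G; 27:G/T; 28:G/T.
p = 4/29 = 0.137931.
d = −0.75 · ln(1 − (4/3)·0.137931) = −0.75 · ln(0.816092) = −0.75 · (-0.203228) = 0.1524.

0.1524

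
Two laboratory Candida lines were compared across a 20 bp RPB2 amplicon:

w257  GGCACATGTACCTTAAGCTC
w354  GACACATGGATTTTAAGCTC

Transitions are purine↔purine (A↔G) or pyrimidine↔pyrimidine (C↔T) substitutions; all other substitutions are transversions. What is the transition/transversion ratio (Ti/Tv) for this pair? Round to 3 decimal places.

3.000

Differing sites — 2:G/A (Ti); 9:T/G (Tv); 11:C/T (Ti); 12:C/T (Ti).
Of the 4 differences, 3 transitions and 1 transversion, so Ti/Tv = 3/1 = 3.000.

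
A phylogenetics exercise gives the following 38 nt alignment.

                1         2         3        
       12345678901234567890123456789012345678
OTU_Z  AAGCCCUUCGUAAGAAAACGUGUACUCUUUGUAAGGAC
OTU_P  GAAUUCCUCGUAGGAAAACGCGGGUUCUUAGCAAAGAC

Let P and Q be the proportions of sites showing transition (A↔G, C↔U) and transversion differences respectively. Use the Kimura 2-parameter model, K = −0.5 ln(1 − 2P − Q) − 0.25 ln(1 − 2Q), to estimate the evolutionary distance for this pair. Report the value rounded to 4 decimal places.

The sequences differ at positions 1 (A/G, transition), 3 (G/A, transition), 4 (C/U, transition), 5 (C/U, transition), 7 (U/C, transition), 13 (A/G, transition), 21 (U/C, transition), 23 (U/G, transversion), 24 (A/G, transition), 25 (C/U, transition), 30 (U/A, transversion), 32 (U/C, transition), 35 (G/A, transition).
Of the 13 differences, 11 transitions and 2 transversions over 38 sites: P = 11/38 = 0.289474, Q = 2/38 = 0.052632.
d = −0.5·ln(0.368420) − 0.25·ln(0.894736) = −0.5·(-0.998532) − 0.25·(-0.111227) = 0.5271.

0.5271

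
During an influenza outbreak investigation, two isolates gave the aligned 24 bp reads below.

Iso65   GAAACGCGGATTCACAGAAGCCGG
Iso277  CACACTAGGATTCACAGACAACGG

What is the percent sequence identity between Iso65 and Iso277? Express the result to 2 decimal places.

Mismatches occur at site 1 (G↔C), site 3 (A↔C), site 6 (G↔T), site 7 (C↔A), site 19 (A↔C), site 20 (G↔A), site 21 (C↔A).
17 of the 24 sites match, so the percent identity is 17/24 × 100 = 70.83%.

70.83%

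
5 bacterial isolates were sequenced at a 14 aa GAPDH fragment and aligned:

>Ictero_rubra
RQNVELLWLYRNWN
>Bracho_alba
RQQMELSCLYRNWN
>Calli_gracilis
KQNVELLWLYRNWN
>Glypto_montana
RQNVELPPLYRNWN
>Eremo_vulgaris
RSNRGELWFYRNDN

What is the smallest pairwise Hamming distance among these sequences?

Pairwise Hamming distances:
  Ictero_rubra vs Bracho_alba: 4
  Ictero_rubra vs Calli_gracilis: 1
  Ictero_rubra vs Glypto_montana: 2
  Ictero_rubra vs Eremo_vulgaris: 6
  Bracho_alba vs Calli_gracilis: 5
  Bracho_alba vs Glypto_montana: 4
  Bracho_alba vs Eremo_vulgaris: 9
  Calli_gracilis vs Glypto_montana: 3
  Calli_gracilis vs Eremo_vulgaris: 7
  Glypto_montana vs Eremo_vulgaris: 8
The smallest is 1, between Ictero_rubra and Calli_gracilis.

1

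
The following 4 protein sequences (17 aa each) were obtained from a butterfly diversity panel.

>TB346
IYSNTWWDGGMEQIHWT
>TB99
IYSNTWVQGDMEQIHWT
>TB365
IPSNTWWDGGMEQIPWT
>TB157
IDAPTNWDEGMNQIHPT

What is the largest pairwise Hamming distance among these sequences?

Pairwise Hamming distances:
  TB346 vs TB99: 3
  TB346 vs TB365: 2
  TB346 vs TB157: 7
  TB99 vs TB365: 5
  TB99 vs TB157: 10
  TB365 vs TB157: 8
The largest is 10, between TB99 and TB157.

10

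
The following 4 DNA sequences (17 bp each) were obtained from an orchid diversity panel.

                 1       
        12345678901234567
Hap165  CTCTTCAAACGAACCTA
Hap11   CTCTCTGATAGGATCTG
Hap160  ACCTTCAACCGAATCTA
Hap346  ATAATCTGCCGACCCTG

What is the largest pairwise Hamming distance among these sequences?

12

Pairwise Hamming distances:
  Hap165 vs Hap11: 8
  Hap165 vs Hap160: 4
  Hap165 vs Hap346: 8
  Hap11 vs Hap160: 9
  Hap11 vs Hap346: 12
  Hap160 vs Hap346: 8
The largest is 12, between Hap11 and Hap346.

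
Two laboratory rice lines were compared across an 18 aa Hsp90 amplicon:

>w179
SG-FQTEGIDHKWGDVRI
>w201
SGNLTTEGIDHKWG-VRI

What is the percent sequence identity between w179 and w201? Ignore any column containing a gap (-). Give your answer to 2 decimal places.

Excluding the 2 gap columns leaves 16 comparable sites.
Mismatches occur at site 4 (F→L), site 5 (Q→T).
14 of the 16 comparable sites match, so the percent identity is 14/16 × 100 = 87.50%.

87.50%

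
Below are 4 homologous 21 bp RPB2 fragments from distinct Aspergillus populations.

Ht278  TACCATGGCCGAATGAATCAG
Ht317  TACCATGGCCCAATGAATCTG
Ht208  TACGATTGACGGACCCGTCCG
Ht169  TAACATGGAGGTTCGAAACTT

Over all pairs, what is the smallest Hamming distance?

2

Pairwise Hamming distances:
  Ht278 vs Ht317: 2
  Ht278 vs Ht208: 9
  Ht278 vs Ht169: 9
  Ht317 vs Ht208: 10
  Ht317 vs Ht169: 9
  Ht208 vs Ht169: 12
The smallest is 2, between Ht278 and Ht317.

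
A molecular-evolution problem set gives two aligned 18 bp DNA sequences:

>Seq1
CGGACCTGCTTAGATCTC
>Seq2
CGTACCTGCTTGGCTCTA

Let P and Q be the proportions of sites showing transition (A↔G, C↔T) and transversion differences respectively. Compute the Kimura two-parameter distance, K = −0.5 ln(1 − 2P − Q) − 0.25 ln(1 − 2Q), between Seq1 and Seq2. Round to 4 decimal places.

0.2641

Differing sites — 3:G/T (Tv); 12:A/G (Ti); 14:A/C (Tv); 18:C/A (Tv).
Of the 4 differences, 1 transition and 3 transversions over 18 sites: P = 1/18 = 0.055556, Q = 3/18 = 0.166667.
d = −0.5·ln(0.722221) − 0.25·ln(0.666666) = −0.5·(-0.325424) − 0.25·(-0.405466) = 0.2641.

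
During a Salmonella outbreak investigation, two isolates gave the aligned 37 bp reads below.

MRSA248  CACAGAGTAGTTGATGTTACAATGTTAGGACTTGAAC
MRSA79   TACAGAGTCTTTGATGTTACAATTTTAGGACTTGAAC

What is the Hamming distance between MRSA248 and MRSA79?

4

Differing sites — 1:C/T; 9:A/C; 10:G/T; 24:G/T.
That gives 4 mismatches out of 37 aligned sites, so the Hamming distance is 4.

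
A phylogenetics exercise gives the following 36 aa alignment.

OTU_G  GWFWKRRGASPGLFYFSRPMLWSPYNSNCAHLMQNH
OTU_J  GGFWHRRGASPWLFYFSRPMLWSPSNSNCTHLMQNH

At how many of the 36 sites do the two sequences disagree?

Differing sites — 2:W/G; 5:K/H; 12:G/W; 25:Y/S; 30:A/T.
That gives 5 mismatches out of 36 aligned sites, so the Hamming distance is 5.

5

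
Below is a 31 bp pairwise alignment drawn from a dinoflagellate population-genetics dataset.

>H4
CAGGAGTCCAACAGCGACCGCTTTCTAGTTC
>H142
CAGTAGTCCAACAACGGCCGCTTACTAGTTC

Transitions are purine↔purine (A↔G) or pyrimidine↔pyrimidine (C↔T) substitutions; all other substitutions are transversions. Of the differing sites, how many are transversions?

Mismatches occur at site 4 (G→T, transversion), site 14 (G→A, transition), site 17 (A→G, transition), site 24 (T→A, transversion).
Of the 4 differences, 2 transitions and 2 transversions, so the answer is 2.

2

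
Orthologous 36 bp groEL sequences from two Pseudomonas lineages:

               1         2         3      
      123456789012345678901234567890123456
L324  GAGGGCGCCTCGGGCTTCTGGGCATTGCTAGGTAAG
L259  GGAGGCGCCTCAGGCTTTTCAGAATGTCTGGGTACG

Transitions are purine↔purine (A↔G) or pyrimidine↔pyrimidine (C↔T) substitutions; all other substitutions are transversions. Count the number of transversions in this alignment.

The sequences differ at positions 2 (A/G, transition), 3 (G/A, transition), 12 (G/A, transition), 18 (C/T, transition), 20 (G/C, transversion), 21 (G/A, transition), 23 (C/A, transversion), 26 (T/G, transversion), 27 (G/T, transversion), 30 (A/G, transition), 35 (A/C, transversion).
Of the 11 differences, 6 transitions and 5 transversions, so the answer is 5.

5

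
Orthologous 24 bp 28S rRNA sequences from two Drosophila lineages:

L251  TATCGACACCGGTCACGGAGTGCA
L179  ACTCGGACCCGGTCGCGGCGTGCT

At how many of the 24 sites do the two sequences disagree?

The sequences differ at positions 1 (T/A), 2 (A/C), 6 (A/G), 7 (C/A), 8 (A/C), 15 (A/G), 19 (A/C), 24 (A/T).
That gives 8 mismatches out of 24 aligned sites, so the Hamming distance is 8.

8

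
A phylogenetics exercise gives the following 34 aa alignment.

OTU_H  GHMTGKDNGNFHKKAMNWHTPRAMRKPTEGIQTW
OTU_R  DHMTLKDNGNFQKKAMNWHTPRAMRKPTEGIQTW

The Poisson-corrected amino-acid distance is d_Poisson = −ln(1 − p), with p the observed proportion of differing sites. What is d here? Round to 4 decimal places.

0.0924

The sequences differ at positions 1 (G/D), 5 (G/L), 12 (H/Q).
p = 3/34 = 0.088235.
d = −ln(1 − 0.088235) = −ln(0.911765) = 0.0924.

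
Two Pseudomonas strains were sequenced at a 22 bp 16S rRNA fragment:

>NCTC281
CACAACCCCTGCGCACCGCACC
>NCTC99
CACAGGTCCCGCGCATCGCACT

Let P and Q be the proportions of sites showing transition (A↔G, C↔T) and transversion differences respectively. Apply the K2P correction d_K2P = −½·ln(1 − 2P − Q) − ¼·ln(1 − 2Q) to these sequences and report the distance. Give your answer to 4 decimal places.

0.3704

The sequences differ at positions 5 (A/G, transition), 6 (C/G, transversion), 7 (C/T, transition), 10 (T/C, transition), 16 (C/T, transition), 22 (C/T, transition).
Of the 6 differences, 5 transitions and 1 transversion over 22 sites: P = 5/22 = 0.227273, Q = 1/22 = 0.045455.
d = −0.5·ln(0.499999) − 0.25·ln(0.909090) = −0.5·(-0.693149) − 0.25·(-0.095311) = 0.3704.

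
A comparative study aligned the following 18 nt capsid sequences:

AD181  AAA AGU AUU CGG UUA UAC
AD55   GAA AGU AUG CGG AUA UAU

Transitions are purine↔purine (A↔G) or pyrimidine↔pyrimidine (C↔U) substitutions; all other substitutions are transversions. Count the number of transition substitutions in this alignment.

2

The sequences differ at positions 1 (A/G, transition), 9 (U/G, transversion), 13 (U/A, transversion), 18 (C/U, transition).
Of the 4 differences, 2 transitions and 2 transversions, so the answer is 2.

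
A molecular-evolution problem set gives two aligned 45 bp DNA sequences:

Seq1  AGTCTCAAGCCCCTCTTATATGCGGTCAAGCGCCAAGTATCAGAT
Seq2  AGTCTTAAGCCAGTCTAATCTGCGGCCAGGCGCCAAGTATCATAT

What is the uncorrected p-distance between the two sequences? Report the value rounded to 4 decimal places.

Differing sites — 6:C/T; 12:C/A; 13:C/G; 17:T/A; 20:A/C; 26:T/C; 29:A/G; 43:G/T.
There are 8 differences over 45 sites, so p = 8/45 = 0.1778.

0.1778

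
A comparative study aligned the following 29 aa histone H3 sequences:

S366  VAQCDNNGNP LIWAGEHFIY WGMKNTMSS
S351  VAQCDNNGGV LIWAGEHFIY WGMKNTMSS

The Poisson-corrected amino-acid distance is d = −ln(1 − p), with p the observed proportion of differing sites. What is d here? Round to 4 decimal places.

0.0715

Differing sites — 9:N/G; 10:P/V.
p = 2/29 = 0.068966.
d = −ln(1 − 0.068966) = −ln(0.931034) = 0.0715.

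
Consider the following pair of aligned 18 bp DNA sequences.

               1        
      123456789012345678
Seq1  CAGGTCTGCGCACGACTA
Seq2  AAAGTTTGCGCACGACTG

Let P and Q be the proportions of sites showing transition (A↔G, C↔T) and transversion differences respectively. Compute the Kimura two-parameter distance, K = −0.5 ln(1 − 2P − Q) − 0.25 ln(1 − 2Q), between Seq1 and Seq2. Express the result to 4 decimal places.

0.2757

The sequences differ at positions 1 (C/A, transversion), 3 (G/A, transition), 6 (C/T, transition), 18 (A/G, transition).
Of the 4 differences, 3 transitions and 1 transversion over 18 sites: P = 3/18 = 0.166667, Q = 1/18 = 0.055556.
d = −0.5·ln(0.611110) − 0.25·ln(0.888888) = −0.5·(-0.492478) − 0.25·(-0.117784) = 0.2757.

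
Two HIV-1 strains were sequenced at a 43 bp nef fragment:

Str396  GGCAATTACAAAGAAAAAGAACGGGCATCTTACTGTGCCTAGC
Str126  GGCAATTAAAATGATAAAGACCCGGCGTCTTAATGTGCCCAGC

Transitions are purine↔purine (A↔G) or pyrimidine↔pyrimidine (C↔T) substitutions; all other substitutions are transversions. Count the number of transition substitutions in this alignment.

Differing sites — 9:C/A (Tv); 12:A/T (Tv); 15:A/T (Tv); 21:A/C (Tv); 23:G/C (Tv); 27:A/G (Ti); 33:C/A (Tv); 40:T/C (Ti).
Of the 8 differences, 2 transitions and 6 transversions, so the answer is 2.

2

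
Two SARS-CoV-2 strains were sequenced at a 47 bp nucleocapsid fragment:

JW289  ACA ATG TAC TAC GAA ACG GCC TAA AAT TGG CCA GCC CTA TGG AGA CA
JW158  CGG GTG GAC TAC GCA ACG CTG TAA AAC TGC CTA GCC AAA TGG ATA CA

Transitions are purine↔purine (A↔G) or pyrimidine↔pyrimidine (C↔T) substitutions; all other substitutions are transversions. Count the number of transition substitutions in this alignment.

Mismatches occur at site 1 (A/C, transversion), site 2 (C/G, transversion), site 3 (A/G, transition), site 4 (A/G, transition), site 7 (T/G, transversion), site 14 (A/C, transversion), site 19 (G/C, transversion), site 20 (C/T, transition), site 21 (C/G, transversion), site 27 (T/C, transition), site 30 (G/C, transversion), site 32 (C/T, transition), site 37 (C/A, transversion), site 38 (T/A, transversion), site 44 (G/T, transversion).
Of the 15 differences, 5 transitions and 10 transversions, so the answer is 5.

5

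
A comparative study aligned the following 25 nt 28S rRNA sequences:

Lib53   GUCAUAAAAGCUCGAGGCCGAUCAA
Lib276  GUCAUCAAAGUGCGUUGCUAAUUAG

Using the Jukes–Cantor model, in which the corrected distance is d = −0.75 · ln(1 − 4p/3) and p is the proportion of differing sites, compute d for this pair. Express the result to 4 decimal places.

Differing sites — 6:A/C; 11:C/U; 12:U/G; 15:A/U; 16:G/U; 19:C/U; 20:G/A; 23:C/U; 25:A/G.
p = 9/25 = 0.360000.
d = −0.75 · ln(1 − (4/3)·0.360000) = −0.75 · ln(0.520000) = −0.75 · (-0.653926) = 0.4904.

0.4904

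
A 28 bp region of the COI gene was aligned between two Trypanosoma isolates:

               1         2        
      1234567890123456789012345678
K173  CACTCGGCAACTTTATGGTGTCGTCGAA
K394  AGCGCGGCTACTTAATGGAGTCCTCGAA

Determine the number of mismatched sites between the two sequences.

Differing sites — 1:C/A; 2:A/G; 4:T/G; 9:A/T; 14:T/A; 19:T/A; 23:G/C.
That gives 7 mismatches out of 28 aligned sites, so the Hamming distance is 7.

7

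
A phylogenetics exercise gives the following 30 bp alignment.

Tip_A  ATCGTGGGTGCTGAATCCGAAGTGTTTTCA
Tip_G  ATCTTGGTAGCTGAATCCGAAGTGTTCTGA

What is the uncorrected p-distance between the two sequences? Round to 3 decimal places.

0.167

The sequences differ at positions 4 (G/T), 8 (G/T), 9 (T/A), 27 (T/C), 29 (C/G).
There are 5 differences over 30 sites, so p = 5/30 = 0.167.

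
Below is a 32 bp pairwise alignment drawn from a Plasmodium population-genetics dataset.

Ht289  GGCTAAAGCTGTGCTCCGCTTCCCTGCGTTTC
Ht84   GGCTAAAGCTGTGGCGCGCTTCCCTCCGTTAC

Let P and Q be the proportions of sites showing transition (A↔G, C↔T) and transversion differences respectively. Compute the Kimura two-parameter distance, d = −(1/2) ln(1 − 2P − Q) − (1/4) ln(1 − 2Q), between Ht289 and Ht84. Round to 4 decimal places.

Differing sites — 14:C/G (Tv); 15:T/C (Ti); 16:C/G (Tv); 26:G/C (Tv); 31:T/A (Tv).
Of the 5 differences, 1 transition and 4 transversions over 32 sites: P = 1/32 = 0.031250, Q = 4/32 = 0.125000.
d = −0.5·ln(0.812500) − 0.25·ln(0.750000) = −0.5·(-0.207639) − 0.25·(-0.287682) = 0.1757.

0.1757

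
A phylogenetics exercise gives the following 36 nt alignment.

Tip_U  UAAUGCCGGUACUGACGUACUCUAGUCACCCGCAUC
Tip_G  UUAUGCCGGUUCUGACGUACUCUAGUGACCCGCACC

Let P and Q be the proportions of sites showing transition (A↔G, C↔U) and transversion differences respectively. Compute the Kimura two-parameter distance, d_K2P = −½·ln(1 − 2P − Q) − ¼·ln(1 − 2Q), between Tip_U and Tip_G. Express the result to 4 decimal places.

The sequences differ at positions 2 (A/U, transversion), 11 (A/U, transversion), 27 (C/G, transversion), 35 (U/C, transition).
Of the 4 differences, 1 transition and 3 transversions over 36 sites: P = 1/36 = 0.027778, Q = 3/36 = 0.083333.
d = −0.5·ln(0.861111) − 0.25·ln(0.833334) = −0.5·(-0.149532) − 0.25·(-0.182321) = 0.1203.

0.1203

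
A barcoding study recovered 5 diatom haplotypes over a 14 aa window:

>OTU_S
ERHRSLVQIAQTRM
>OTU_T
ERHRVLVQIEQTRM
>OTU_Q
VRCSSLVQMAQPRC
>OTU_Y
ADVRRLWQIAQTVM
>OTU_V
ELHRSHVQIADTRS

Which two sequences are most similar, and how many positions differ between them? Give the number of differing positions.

Pairwise Hamming distances:
  OTU_S vs OTU_T: 2
  OTU_S vs OTU_Q: 6
  OTU_S vs OTU_Y: 6
  OTU_S vs OTU_V: 4
  OTU_T vs OTU_Q: 8
  OTU_T vs OTU_Y: 7
  OTU_T vs OTU_V: 6
  OTU_Q vs OTU_Y: 10
  OTU_Q vs OTU_V: 9
  OTU_Y vs OTU_V: 9
The smallest is 2, between OTU_S and OTU_T.

2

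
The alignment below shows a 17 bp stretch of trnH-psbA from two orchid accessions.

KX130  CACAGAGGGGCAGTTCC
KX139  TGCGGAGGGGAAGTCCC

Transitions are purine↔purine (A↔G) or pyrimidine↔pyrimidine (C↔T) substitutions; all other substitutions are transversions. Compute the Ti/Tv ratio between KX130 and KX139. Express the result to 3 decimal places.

The sequences differ at positions 1 (C/T, transition), 2 (A/G, transition), 4 (A/G, transition), 11 (C/A, transversion), 15 (T/C, transition).
Of the 5 differences, 4 transitions and 1 transversion, so Ti/Tv = 4/1 = 4.000.

4.000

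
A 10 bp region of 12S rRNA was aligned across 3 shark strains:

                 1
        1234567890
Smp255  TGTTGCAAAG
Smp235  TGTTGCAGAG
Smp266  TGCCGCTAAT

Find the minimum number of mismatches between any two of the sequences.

1

Pairwise Hamming distances:
  Smp255 vs Smp235: 1
  Smp255 vs Smp266: 4
  Smp235 vs Smp266: 5
The smallest is 1, between Smp255 and Smp235.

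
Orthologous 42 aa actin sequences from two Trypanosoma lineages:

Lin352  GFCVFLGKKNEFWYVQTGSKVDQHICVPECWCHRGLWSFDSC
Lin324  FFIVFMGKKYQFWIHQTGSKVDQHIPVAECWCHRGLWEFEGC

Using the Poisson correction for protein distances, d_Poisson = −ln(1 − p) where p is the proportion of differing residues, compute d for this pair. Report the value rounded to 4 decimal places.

0.3365

The sequences differ at positions 1 (G/F), 3 (C/I), 6 (L/M), 10 (N/Y), 11 (E/Q), 14 (Y/I), 15 (V/H), 26 (C/P), 28 (P/A), 38 (S/E), 40 (D/E), 41 (S/G).
p = 12/42 = 0.285714.
d = −ln(1 − 0.285714) = −ln(0.714286) = 0.3365.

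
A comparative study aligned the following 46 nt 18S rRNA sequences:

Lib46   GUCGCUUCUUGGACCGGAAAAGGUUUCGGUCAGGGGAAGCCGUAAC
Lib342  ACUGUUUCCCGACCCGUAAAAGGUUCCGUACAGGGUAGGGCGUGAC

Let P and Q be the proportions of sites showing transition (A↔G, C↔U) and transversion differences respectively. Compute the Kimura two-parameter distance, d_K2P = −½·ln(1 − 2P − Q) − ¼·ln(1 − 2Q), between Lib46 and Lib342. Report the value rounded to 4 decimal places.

The sequences differ at positions 1 (G/A, transition), 2 (U/C, transition), 3 (C/U, transition), 5 (C/U, transition), 9 (U/C, transition), 10 (U/C, transition), 12 (G/A, transition), 13 (A/C, transversion), 17 (G/U, transversion), 26 (U/C, transition), 29 (G/U, transversion), 30 (U/A, transversion), 36 (G/U, transversion), 38 (A/G, transition), 40 (C/G, transversion), 44 (A/G, transition).
Of the 16 differences, 10 transitions and 6 transversions over 46 sites: P = 10/46 = 0.217391, Q = 6/46 = 0.130435.
d = −0.5·ln(0.434783) − 0.25·ln(0.739130) = −0.5·(-0.832908) − 0.25·(-0.302281) = 0.4920.

0.4920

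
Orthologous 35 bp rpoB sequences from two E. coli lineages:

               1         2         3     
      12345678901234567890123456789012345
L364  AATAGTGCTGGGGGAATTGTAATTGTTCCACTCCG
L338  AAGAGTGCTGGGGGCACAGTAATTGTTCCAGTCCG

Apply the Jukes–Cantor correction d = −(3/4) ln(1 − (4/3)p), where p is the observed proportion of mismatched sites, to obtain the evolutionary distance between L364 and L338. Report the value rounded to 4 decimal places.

0.1585

Differing sites — 3:T/G; 15:A/C; 17:T/C; 18:T/A; 31:C/G.
p = 5/35 = 0.142857.
d = −0.75 · ln(1 − (4/3)·0.142857) = −0.75 · ln(0.809524) = −0.75 · (-0.211309) = 0.1585.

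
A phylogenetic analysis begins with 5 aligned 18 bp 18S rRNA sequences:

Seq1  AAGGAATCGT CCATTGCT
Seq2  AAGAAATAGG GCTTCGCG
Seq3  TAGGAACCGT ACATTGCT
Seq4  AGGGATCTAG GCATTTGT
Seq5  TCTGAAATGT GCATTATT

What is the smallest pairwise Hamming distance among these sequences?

3

Pairwise Hamming distances:
  Seq1 vs Seq2: 7
  Seq1 vs Seq3: 3
  Seq1 vs Seq4: 9
  Seq1 vs Seq5: 8
  Seq2 vs Seq3: 9
  Seq2 vs Seq4: 11
  Seq2 vs Seq5: 12
  Seq3 vs Seq4: 9
  Seq3 vs Seq5: 7
  Seq4 vs Seq5: 9
The smallest is 3, between Seq1 and Seq3.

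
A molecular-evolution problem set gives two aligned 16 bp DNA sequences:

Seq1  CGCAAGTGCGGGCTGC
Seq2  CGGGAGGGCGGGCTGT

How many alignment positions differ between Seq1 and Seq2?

Mismatches occur at site 3 (C/G), site 4 (A/G), site 7 (T/G), site 16 (C/T).
That gives 4 mismatches out of 16 aligned sites, so the Hamming distance is 4.

4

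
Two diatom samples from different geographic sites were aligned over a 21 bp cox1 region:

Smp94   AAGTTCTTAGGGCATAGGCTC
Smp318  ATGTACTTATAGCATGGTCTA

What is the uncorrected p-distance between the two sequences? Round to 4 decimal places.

The sequences differ at positions 2 (A/T), 5 (T/A), 10 (G/T), 11 (G/A), 16 (A/G), 18 (G/T), 21 (C/A).
There are 7 differences over 21 sites, so p = 7/21 = 0.3333.

0.3333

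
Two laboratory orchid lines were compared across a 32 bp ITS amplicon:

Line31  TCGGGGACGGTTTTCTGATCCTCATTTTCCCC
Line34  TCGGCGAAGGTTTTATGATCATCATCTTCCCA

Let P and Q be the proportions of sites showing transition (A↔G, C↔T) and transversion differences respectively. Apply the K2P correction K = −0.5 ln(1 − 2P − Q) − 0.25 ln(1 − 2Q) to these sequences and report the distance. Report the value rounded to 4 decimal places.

0.2171

Differing sites — 5:G/C (Tv); 8:C/A (Tv); 15:C/A (Tv); 21:C/A (Tv); 26:T/C (Ti); 32:C/A (Tv).
Of the 6 differences, 1 transition and 5 transversions over 32 sites: P = 1/32 = 0.031250, Q = 5/32 = 0.156250.
d = −0.5·ln(0.781250) − 0.25·ln(0.687500) = −0.5·(-0.246860) − 0.25·(-0.374693) = 0.2171.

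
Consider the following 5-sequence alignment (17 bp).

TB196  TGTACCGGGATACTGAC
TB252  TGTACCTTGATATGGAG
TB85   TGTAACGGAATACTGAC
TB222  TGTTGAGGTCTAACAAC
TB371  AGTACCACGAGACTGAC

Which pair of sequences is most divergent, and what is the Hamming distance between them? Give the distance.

Pairwise Hamming distances:
  TB196 vs TB252: 5
  TB196 vs TB85: 2
  TB196 vs TB222: 8
  TB196 vs TB371: 4
  TB252 vs TB85: 7
  TB252 vs TB222: 11
  TB252 vs TB371: 7
  TB85 vs TB222: 8
  TB85 vs TB371: 6
  TB222 vs TB371: 12
The largest is 12, between TB222 and TB371.

12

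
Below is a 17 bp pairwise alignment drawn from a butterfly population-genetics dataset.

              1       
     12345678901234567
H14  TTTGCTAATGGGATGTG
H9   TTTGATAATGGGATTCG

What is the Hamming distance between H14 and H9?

Differing sites — 5:C/A; 15:G/T; 16:T/C.
That gives 3 mismatches out of 17 aligned sites, so the Hamming distance is 3.

3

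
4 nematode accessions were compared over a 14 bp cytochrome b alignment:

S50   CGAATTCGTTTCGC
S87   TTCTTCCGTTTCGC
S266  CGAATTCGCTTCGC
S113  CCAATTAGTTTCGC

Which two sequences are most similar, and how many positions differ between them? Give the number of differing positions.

1

Pairwise Hamming distances:
  S50 vs S87: 5
  S50 vs S266: 1
  S50 vs S113: 2
  S87 vs S266: 6
  S87 vs S113: 6
  S266 vs S113: 3
The smallest is 1, between S50 and S266.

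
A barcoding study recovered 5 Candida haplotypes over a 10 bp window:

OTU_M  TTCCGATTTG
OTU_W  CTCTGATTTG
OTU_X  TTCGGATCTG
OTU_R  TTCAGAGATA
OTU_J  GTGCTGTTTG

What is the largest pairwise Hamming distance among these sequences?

8

Pairwise Hamming distances:
  OTU_M vs OTU_W: 2
  OTU_M vs OTU_X: 2
  OTU_M vs OTU_R: 4
  OTU_M vs OTU_J: 4
  OTU_W vs OTU_X: 3
  OTU_W vs OTU_R: 5
  OTU_W vs OTU_J: 5
  OTU_X vs OTU_R: 4
  OTU_X vs OTU_J: 6
  OTU_R vs OTU_J: 8
The largest is 8, between OTU_R and OTU_J.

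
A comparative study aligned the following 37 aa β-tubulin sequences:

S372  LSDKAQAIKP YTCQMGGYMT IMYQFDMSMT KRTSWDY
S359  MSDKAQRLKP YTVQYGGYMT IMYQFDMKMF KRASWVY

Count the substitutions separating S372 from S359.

9

The sequences differ at positions 1 (L/M), 7 (A/R), 8 (I/L), 13 (C/V), 15 (M/Y), 28 (S/K), 30 (T/F), 33 (T/A), 36 (D/V).
That gives 9 mismatches out of 37 aligned sites, so the Hamming distance is 9.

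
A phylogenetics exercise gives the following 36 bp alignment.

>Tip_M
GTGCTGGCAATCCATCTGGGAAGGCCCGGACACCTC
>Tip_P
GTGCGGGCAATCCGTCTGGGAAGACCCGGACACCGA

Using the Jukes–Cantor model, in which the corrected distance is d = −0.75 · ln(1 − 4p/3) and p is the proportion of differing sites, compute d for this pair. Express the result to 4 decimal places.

0.1536

Mismatches occur at site 5 (T→G), site 14 (A→G), site 24 (G→A), site 35 (T→G), site 36 (C→A).
p = 5/36 = 0.138889.
d = −0.75 · ln(1 − (4/3)·0.138889) = −0.75 · ln(0.814815) = −0.75 · (-0.204794) = 0.1536.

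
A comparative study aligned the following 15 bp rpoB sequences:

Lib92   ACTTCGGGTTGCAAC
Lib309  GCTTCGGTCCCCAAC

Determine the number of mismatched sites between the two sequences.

5

Mismatches occur at site 1 (A→G), site 8 (G→T), site 9 (T→C), site 10 (T→C), site 11 (G→C).
That gives 5 mismatches out of 15 aligned sites, so the Hamming distance is 5.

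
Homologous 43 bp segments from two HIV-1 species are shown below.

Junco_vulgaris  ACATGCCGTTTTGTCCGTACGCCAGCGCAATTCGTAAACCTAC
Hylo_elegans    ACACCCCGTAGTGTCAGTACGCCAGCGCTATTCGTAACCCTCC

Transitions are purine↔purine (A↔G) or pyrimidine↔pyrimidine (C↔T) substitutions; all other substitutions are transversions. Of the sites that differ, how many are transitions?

The sequences differ at positions 4 (T/C, transition), 5 (G/C, transversion), 10 (T/A, transversion), 11 (T/G, transversion), 16 (C/A, transversion), 29 (A/T, transversion), 38 (A/C, transversion), 42 (A/C, transversion).
Of the 8 differences, 1 transition and 7 transversions, so the answer is 1.

1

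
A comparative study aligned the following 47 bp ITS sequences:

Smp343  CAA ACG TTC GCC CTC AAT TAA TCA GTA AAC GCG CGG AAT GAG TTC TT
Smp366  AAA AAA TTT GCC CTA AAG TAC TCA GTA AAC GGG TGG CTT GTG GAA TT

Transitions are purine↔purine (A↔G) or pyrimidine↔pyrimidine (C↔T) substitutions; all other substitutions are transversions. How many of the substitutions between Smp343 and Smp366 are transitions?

3

The sequences differ at positions 1 (C/A, transversion), 5 (C/A, transversion), 6 (G/A, transition), 9 (C/T, transition), 15 (C/A, transversion), 18 (T/G, transversion), 21 (A/C, transversion), 32 (C/G, transversion), 34 (C/T, transition), 37 (A/C, transversion), 38 (A/T, transversion), 41 (A/T, transversion), 43 (T/G, transversion), 44 (T/A, transversion), 45 (C/A, transversion).
Of the 15 differences, 3 transitions and 12 transversions, so the answer is 3.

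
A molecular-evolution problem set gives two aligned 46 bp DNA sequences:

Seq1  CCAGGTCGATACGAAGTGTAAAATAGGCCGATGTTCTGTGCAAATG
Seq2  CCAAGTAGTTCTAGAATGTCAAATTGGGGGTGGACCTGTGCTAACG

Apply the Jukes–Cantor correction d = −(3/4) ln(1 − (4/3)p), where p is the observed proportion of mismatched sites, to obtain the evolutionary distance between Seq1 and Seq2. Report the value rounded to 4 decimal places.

0.5532

Mismatches occur at site 4 (G/A), site 7 (C/A), site 9 (A/T), site 11 (A/C), site 12 (C/T), site 13 (G/A), site 14 (A/G), site 16 (G/A), site 20 (A/C), site 25 (A/T), site 28 (C/G), site 29 (C/G), site 31 (A/T), site 32 (T/G), site 34 (T/A), site 35 (T/C), site 42 (A/T), site 45 (T/C).
p = 18/46 = 0.391304.
d = −0.75 · ln(1 − (4/3)·0.391304) = −0.75 · ln(0.478261) = −0.75 · (-0.737599) = 0.5532.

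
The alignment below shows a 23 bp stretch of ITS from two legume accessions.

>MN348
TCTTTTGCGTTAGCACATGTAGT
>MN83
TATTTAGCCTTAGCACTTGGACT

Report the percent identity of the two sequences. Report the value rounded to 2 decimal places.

73.91%

The sequences differ at positions 2 (C/A), 6 (T/A), 9 (G/C), 17 (A/T), 20 (T/G), 22 (G/C).
17 of the 23 sites match, so the percent identity is 17/23 × 100 = 73.91%.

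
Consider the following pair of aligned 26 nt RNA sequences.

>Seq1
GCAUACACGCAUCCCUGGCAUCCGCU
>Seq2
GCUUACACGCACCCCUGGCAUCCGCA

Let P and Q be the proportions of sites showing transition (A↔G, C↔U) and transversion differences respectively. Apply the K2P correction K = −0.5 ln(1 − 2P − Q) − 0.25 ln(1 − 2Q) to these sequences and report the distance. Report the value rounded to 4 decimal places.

0.1253

Differing sites — 3:A/U (Tv); 12:U/C (Ti); 26:U/A (Tv).
Of the 3 differences, 1 transition and 2 transversions over 26 sites: P = 1/26 = 0.038462, Q = 2/26 = 0.076923.
d = −0.5·ln(0.846153) − 0.25·ln(0.846154) = −0.5·(-0.167055) − 0.25·(-0.167054) = 0.1253.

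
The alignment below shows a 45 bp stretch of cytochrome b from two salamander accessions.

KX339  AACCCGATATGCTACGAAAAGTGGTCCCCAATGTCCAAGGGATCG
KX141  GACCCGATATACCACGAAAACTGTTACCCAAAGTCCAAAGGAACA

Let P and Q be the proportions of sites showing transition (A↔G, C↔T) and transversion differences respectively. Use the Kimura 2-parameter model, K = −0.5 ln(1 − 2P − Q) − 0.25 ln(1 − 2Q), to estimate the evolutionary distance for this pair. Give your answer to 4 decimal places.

Mismatches occur at site 1 (A→G, transition), site 11 (G→A, transition), site 13 (T→C, transition), site 21 (G→C, transversion), site 24 (G→T, transversion), site 26 (C→A, transversion), site 32 (T→A, transversion), site 39 (G→A, transition), site 43 (T→A, transversion), site 45 (G→A, transition).
Of the 10 differences, 5 transitions and 5 transversions over 45 sites: P = 5/45 = 0.111111, Q = 5/45 = 0.111111.
d = −0.5·ln(0.666667) − 0.25·ln(0.777778) = −0.5·(-0.405465) − 0.25·(-0.251314) = 0.2656.

0.2656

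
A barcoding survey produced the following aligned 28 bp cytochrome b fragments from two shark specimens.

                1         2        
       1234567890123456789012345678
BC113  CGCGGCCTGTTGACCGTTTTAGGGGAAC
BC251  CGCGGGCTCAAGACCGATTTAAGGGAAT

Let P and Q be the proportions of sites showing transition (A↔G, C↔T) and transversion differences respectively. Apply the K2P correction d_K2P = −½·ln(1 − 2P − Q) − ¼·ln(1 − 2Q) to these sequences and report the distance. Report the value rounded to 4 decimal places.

0.3043

Mismatches occur at site 6 (C→G, transversion), site 9 (G→C, transversion), site 10 (T→A, transversion), site 11 (T→A, transversion), site 17 (T→A, transversion), site 22 (G→A, transition), site 28 (C→T, transition).
Of the 7 differences, 2 transitions and 5 transversions over 28 sites: P = 2/28 = 0.071429, Q = 5/28 = 0.178571.
d = −0.5·ln(0.678571) − 0.25·ln(0.642858) = −0.5·(-0.387766) − 0.25·(-0.441831) = 0.3043.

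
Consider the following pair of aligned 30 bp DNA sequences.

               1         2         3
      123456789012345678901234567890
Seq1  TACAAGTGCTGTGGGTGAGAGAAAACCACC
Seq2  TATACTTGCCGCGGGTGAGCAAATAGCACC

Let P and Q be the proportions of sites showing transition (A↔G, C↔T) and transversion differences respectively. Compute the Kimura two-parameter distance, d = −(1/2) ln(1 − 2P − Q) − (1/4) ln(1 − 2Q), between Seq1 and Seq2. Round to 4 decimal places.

Mismatches occur at site 3 (C/T, transition), site 5 (A/C, transversion), site 6 (G/T, transversion), site 10 (T/C, transition), site 12 (T/C, transition), site 20 (A/C, transversion), site 21 (G/A, transition), site 24 (A/T, transversion), site 26 (C/G, transversion).
Of the 9 differences, 4 transitions and 5 transversions over 30 sites: P = 4/30 = 0.133333, Q = 5/30 = 0.166667.
d = −0.5·ln(0.566667) − 0.25·ln(0.666666) = −0.5·(-0.567983) − 0.25·(-0.405466) = 0.3854.

0.3854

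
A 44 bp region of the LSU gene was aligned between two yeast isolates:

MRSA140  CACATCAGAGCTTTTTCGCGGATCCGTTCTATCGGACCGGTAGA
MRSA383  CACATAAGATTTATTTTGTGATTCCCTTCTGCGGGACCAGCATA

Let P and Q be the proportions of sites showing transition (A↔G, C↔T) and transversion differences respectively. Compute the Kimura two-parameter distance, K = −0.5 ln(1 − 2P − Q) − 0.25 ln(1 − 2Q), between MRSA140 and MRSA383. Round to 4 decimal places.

The sequences differ at positions 6 (C/A, transversion), 10 (G/T, transversion), 11 (C/T, transition), 13 (T/A, transversion), 17 (C/T, transition), 19 (C/T, transition), 21 (G/A, transition), 22 (A/T, transversion), 26 (G/C, transversion), 31 (A/G, transition), 32 (T/C, transition), 33 (C/G, transversion), 39 (G/A, transition), 41 (T/C, transition), 43 (G/T, transversion).
Of the 15 differences, 8 transitions and 7 transversions over 44 sites: P = 8/44 = 0.181818, Q = 7/44 = 0.159091.
d = −0.5·ln(0.477273) − 0.25·ln(0.681818) = −0.5·(-0.739667) − 0.25·(-0.382993) = 0.4656.

0.4656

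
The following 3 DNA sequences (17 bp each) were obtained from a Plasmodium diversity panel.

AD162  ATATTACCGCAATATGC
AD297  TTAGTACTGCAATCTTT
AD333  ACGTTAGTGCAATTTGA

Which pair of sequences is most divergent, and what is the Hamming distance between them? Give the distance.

8

Pairwise Hamming distances:
  AD162 vs AD297: 6
  AD162 vs AD333: 6
  AD297 vs AD333: 8
The largest is 8, between AD297 and AD333.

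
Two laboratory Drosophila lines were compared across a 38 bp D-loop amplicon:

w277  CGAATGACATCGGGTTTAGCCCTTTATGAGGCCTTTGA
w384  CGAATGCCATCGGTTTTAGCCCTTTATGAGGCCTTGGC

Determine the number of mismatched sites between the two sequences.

Differing sites — 7:A/C; 14:G/T; 36:T/G; 38:A/C.
That gives 4 mismatches out of 38 aligned sites, so the Hamming distance is 4.

4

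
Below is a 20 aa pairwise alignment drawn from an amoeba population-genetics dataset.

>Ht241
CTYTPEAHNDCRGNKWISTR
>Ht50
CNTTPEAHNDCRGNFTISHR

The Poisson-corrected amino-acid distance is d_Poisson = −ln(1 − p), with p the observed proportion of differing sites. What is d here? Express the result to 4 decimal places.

Mismatches occur at site 2 (T↔N), site 3 (Y↔T), site 15 (K↔F), site 16 (W↔T), site 19 (T↔H).
p = 5/20 = 0.250000.
d = −ln(1 − 0.250000) = −ln(0.750000) = 0.2877.

0.2877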